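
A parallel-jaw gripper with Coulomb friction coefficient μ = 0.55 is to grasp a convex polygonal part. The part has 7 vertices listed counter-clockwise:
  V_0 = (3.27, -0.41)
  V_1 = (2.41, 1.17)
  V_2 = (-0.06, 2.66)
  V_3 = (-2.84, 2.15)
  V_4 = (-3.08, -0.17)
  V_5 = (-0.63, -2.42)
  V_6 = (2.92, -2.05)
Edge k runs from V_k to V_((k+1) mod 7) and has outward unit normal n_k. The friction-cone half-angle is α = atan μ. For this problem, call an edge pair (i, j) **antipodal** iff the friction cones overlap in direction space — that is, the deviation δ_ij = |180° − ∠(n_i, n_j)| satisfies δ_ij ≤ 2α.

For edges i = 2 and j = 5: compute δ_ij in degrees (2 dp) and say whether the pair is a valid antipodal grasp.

δ = 4.45°, valid

α = atan 0.55 = 28.81°;  2α = 57.62°
edge 2: e_2 = (-2.78, -0.51);  n_2 = (-0.1804, +0.9836)
edge 5: e_5 = (+3.55, +0.37);  n_5 = (+0.1037, -0.9946)
∠(n_2, n_5) = 175.55°
δ = |180° − 175.55°| = 4.45°
4.45° ≤ 2α = 57.62°  →  valid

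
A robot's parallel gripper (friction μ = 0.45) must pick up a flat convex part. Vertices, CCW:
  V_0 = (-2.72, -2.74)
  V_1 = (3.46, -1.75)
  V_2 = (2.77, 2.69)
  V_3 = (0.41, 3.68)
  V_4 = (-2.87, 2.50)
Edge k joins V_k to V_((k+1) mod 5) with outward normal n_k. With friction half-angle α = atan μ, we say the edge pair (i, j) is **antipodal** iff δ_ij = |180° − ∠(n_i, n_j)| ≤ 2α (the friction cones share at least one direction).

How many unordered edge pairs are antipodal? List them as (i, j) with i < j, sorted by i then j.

α = atan 0.45 = 24.23°;  2α = 48.46°
n_0 = (+0.1582, -0.9874)
n_1 = (+0.9881, +0.1536)
n_2 = (+0.3868, +0.9221)
n_3 = (-0.3385, +0.9410)
n_4 = (-0.9996, -0.0286)
  (0,1): δ = 90.27°  ·
  (0,2): δ = 31.86°  ✓
  (0,3): δ = 10.69°  ✓
  (0,4): δ = 82.54°  ·
  (1,2): δ = 121.59°  ·
  (1,3): δ = 79.05°  ·
  (1,4): δ = 7.19°  ✓
  (2,3): δ = 137.46°  ·
  (2,4): δ = 65.60°  ·
  (3,4): δ = 108.15°  ·
antipodal pairs: 3

count = 3; pairs: (0,2), (0,3), (1,4)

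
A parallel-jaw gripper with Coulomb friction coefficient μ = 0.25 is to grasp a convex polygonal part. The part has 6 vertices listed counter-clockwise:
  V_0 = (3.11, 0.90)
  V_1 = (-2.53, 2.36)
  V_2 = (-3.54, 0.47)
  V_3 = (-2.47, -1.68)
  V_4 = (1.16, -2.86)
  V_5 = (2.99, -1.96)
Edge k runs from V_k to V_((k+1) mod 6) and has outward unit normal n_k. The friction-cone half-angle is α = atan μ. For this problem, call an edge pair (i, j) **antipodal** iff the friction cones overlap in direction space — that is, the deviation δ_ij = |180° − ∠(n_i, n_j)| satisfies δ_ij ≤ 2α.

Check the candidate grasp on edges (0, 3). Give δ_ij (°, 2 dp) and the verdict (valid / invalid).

δ = 3.49°, valid

α = atan 0.25 = 14.04°;  2α = 28.07°
edge 0: e_0 = (-5.64, +1.46);  n_0 = (+0.2506, +0.9681)
edge 3: e_3 = (+3.63, -1.18);  n_3 = (-0.3091, -0.9510)
∠(n_0, n_3) = 176.51°
δ = |180° − 176.51°| = 3.49°
3.49° ≤ 2α = 28.07°  →  valid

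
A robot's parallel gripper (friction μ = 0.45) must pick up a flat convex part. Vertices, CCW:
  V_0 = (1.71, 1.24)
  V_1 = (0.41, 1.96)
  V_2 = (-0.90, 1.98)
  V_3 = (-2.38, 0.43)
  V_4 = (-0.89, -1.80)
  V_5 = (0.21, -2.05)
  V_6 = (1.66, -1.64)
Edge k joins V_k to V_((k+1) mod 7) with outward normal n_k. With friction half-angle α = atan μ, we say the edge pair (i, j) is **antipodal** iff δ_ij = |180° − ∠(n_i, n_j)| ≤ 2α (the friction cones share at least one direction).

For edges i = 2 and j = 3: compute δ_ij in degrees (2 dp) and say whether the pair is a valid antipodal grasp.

δ = 102.57°, invalid

α = atan 0.45 = 24.23°;  2α = 48.46°
edge 2: e_2 = (-1.48, -1.55);  n_2 = (-0.7232, +0.6906)
edge 3: e_3 = (+1.49, -2.23);  n_3 = (-0.8315, -0.5556)
∠(n_2, n_3) = 77.43°
δ = |180° − 77.43°| = 102.57°
102.57° > 2α = 48.46°  →  invalid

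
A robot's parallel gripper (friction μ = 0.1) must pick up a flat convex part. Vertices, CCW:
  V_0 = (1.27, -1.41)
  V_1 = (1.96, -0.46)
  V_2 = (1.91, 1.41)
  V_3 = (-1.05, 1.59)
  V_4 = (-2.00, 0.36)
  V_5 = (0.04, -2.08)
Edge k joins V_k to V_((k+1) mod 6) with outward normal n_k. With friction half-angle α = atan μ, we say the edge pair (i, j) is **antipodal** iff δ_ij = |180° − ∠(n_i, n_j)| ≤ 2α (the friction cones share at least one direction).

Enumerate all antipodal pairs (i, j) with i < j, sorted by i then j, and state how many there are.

α = atan 0.1 = 5.71°;  2α = 11.42°
n_0 = (+0.8091, -0.5877)
n_1 = (+0.9996, +0.0267)
n_2 = (+0.0607, +0.9982)
n_3 = (-0.7914, +0.6113)
n_4 = (-0.7672, -0.6414)
n_5 = (+0.4784, -0.8782)
  (0,1): δ = 142.48°  ·
  (0,2): δ = 57.49°  ·
  (0,3): δ = 1.69°  ✓
  (0,4): δ = 75.89°  ·
  (0,5): δ = 154.57°  ·
  (1,2): δ = 95.01°  ·
  (1,3): δ = 39.21°  ·
  (1,4): δ = 38.37°  ·
  (1,5): δ = 117.05°  ·
  (2,3): δ = 124.20°  ·
  (2,4): δ = 46.62°  ·
  (2,5): δ = 32.06°  ·
  (3,4): δ = 102.42°  ·
  (3,5): δ = 23.74°  ·
  (4,5): δ = 101.32°  ·
antipodal pairs: 1

count = 1; pairs: (0,3)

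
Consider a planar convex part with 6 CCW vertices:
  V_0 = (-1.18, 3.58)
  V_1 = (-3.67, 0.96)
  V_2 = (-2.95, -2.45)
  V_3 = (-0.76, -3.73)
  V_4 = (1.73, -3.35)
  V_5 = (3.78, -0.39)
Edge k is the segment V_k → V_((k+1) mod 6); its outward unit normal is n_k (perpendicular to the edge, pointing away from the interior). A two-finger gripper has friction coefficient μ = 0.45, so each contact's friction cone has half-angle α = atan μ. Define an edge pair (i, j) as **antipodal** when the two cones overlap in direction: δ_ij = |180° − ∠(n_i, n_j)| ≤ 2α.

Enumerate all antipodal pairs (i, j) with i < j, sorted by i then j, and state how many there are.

α = atan 0.45 = 24.23°;  2α = 48.46°
n_0 = (-0.7249, +0.6889)
n_1 = (-0.9784, -0.2066)
n_2 = (-0.5046, -0.8633)
n_3 = (+0.1509, -0.9886)
n_4 = (+0.8221, -0.5694)
n_5 = (+0.6249, +0.7807)
  (0,1): δ = 124.53°  ·
  (0,2): δ = 76.76°  ·
  (0,3): δ = 37.78°  ✓
  (0,4): δ = 8.84°  ✓
  (0,5): δ = 94.87°  ·
  (1,2): δ = 132.23°  ·
  (1,3): δ = 93.25°  ·
  (1,4): δ = 46.63°  ✓
  (1,5): δ = 39.40°  ✓
  (2,3): δ = 141.02°  ·
  (2,4): δ = 94.40°  ·
  (2,5): δ = 8.37°  ✓
  (3,4): δ = 133.38°  ·
  (3,5): δ = 47.35°  ✓
  (4,5): δ = 93.97°  ·
antipodal pairs: 6

count = 6; pairs: (0,3), (0,4), (1,4), (1,5), (2,5), (3,5)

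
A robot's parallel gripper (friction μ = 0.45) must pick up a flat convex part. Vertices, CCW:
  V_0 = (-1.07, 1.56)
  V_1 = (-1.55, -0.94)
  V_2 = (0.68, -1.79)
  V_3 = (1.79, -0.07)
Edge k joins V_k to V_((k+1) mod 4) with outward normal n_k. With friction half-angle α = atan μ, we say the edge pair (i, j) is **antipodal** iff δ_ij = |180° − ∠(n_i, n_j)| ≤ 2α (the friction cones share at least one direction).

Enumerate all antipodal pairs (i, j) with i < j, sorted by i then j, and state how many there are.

count = 2; pairs: (0,2), (1,3)

α = atan 0.45 = 24.23°;  2α = 48.46°
n_0 = (-0.9821, +0.1886)
n_1 = (-0.3562, -0.9344)
n_2 = (+0.8402, -0.5422)
n_3 = (+0.4952, +0.8688)
  (0,1): δ = 100.00°  ·
  (0,2): δ = 21.97°  ✓
  (0,3): δ = 71.19°  ·
  (1,2): δ = 101.97°  ·
  (1,3): δ = 8.81°  ✓
  (2,3): δ = 86.84°  ·
antipodal pairs: 2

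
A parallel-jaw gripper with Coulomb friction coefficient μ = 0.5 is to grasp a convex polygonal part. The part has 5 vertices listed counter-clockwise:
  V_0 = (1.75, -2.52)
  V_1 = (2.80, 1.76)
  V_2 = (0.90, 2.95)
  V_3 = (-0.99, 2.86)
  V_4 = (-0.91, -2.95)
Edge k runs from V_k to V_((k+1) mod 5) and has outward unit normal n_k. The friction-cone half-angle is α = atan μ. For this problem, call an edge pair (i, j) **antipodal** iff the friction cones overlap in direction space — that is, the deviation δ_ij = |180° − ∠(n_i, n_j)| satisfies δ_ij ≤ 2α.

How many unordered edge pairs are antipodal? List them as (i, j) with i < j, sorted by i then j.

count = 3; pairs: (0,3), (1,4), (2,4)

α = atan 0.5 = 26.57°;  2α = 53.13°
n_0 = (+0.9712, -0.2383)
n_1 = (+0.5308, +0.8475)
n_2 = (-0.0476, +0.9989)
n_3 = (-0.9999, -0.0138)
n_4 = (+0.1596, -0.9872)
  (0,1): δ = 108.28°  ·
  (0,2): δ = 73.49°  ·
  (0,3): δ = 14.57°  ✓
  (0,4): δ = 112.97°  ·
  (1,2): δ = 145.21°  ·
  (1,3): δ = 57.15°  ·
  (1,4): δ = 41.24°  ✓
  (2,3): δ = 91.94°  ·
  (2,4): δ = 6.46°  ✓
  (3,4): δ = 81.61°  ·
antipodal pairs: 3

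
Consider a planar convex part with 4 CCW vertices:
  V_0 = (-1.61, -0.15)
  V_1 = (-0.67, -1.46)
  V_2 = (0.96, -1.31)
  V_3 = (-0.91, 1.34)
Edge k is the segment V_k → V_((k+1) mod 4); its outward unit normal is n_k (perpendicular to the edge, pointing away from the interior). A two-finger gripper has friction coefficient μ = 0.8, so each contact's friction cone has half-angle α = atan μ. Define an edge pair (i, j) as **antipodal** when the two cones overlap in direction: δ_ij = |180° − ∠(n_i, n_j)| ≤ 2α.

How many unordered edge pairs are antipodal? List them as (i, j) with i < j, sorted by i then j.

α = atan 0.8 = 38.66°;  2α = 77.32°
n_0 = (-0.8125, -0.5830)
n_1 = (+0.0916, -0.9958)
n_2 = (+0.8171, +0.5766)
n_3 = (-0.9051, +0.4252)
  (0,1): δ = 120.40°  ·
  (0,2): δ = 0.45°  ✓
  (0,3): δ = 119.17°  ·
  (1,2): δ = 60.05°  ✓
  (1,3): δ = 59.58°  ✓
  (2,3): δ = 60.37°  ✓
antipodal pairs: 4

count = 4; pairs: (0,2), (1,2), (1,3), (2,3)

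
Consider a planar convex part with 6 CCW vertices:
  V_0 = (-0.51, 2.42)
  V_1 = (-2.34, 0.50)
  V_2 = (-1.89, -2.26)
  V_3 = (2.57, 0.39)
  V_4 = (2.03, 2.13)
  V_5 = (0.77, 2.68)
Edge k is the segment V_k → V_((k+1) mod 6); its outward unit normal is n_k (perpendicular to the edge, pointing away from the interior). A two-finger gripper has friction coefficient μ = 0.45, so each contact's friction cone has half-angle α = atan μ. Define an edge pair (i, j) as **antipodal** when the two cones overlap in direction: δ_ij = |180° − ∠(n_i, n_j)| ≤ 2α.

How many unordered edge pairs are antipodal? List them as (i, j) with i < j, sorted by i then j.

count = 3; pairs: (0,2), (1,3), (2,5)

α = atan 0.45 = 24.23°;  2α = 48.46°
n_0 = (-0.7239, +0.6899)
n_1 = (-0.9870, -0.1609)
n_2 = (+0.5108, -0.8597)
n_3 = (+0.9551, +0.2964)
n_4 = (+0.4001, +0.9165)
n_5 = (-0.1991, +0.9800)
  (0,1): δ = 127.11°  ·
  (0,2): δ = 15.66°  ✓
  (0,3): δ = 60.87°  ·
  (0,4): δ = 110.04°  ·
  (0,5): δ = 145.11°  ·
  (1,2): δ = 68.54°  ·
  (1,3): δ = 7.98°  ✓
  (1,4): δ = 57.16°  ·
  (1,5): δ = 92.22°  ·
  (2,3): δ = 103.48°  ·
  (2,4): δ = 54.30°  ·
  (2,5): δ = 19.24°  ✓
  (3,4): δ = 130.82°  ·
  (3,5): δ = 95.76°  ·
  (4,5): δ = 144.94°  ·
antipodal pairs: 3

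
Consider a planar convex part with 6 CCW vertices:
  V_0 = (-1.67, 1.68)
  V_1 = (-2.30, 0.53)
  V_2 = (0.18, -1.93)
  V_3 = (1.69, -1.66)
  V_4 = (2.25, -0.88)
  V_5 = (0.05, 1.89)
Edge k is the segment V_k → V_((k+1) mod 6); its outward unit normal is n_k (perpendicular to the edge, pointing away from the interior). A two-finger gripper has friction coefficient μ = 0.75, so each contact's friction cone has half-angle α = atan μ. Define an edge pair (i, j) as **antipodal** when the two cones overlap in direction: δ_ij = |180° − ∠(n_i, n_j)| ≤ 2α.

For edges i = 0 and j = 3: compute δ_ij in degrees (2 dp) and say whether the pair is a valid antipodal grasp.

α = atan 0.75 = 36.87°;  2α = 73.74°
edge 0: e_0 = (-0.63, -1.15);  n_0 = (-0.8770, +0.4805)
edge 3: e_3 = (+0.56, +0.78);  n_3 = (+0.8123, -0.5832)
∠(n_0, n_3) = 173.04°
δ = |180° − 173.04°| = 6.96°
6.96° ≤ 2α = 73.74°  →  valid

δ = 6.96°, valid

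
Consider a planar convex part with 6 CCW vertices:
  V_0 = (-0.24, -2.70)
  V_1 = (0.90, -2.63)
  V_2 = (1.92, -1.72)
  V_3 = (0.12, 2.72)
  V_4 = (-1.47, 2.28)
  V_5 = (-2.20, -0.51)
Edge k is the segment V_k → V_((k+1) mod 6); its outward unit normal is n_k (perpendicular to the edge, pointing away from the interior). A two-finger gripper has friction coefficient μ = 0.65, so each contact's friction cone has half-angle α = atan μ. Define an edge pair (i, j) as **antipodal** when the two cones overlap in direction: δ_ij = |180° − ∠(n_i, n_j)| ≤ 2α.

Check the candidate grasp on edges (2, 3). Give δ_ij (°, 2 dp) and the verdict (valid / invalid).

δ = 96.60°, invalid

α = atan 0.65 = 33.02°;  2α = 66.05°
edge 2: e_2 = (-1.80, +4.44);  n_2 = (+0.9267, +0.3757)
edge 3: e_3 = (-1.59, -0.44);  n_3 = (-0.2667, +0.9638)
∠(n_2, n_3) = 83.40°
δ = |180° − 83.40°| = 96.60°
96.60° > 2α = 66.05°  →  invalid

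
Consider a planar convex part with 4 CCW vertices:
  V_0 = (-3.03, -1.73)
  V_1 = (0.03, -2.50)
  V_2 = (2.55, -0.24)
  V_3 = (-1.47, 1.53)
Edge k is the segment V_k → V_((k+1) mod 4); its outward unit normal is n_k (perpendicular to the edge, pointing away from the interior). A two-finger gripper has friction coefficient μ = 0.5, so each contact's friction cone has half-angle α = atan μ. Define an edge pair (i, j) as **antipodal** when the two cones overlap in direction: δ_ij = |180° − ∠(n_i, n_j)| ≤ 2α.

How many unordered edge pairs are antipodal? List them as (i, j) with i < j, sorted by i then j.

α = atan 0.5 = 26.57°;  2α = 53.13°
n_0 = (-0.2440, -0.9698)
n_1 = (+0.6677, -0.7445)
n_2 = (+0.4030, +0.9152)
n_3 = (-0.9020, +0.4317)
  (0,1): δ = 123.99°  ·
  (0,2): δ = 9.64°  ✓
  (0,3): δ = 78.55°  ·
  (1,2): δ = 65.65°  ·
  (1,3): δ = 22.54°  ✓
  (2,3): δ = 91.81°  ·
antipodal pairs: 2

count = 2; pairs: (0,2), (1,3)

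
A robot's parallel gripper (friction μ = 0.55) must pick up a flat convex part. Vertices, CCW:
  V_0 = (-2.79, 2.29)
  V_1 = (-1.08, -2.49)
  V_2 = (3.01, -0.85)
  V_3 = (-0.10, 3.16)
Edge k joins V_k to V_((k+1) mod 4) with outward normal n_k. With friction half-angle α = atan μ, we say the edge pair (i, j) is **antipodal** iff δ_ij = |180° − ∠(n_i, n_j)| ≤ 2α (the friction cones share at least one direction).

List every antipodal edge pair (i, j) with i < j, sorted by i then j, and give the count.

count = 2; pairs: (0,2), (1,3)

α = atan 0.55 = 28.81°;  2α = 57.62°
n_0 = (-0.9416, -0.3368)
n_1 = (+0.3722, -0.9282)
n_2 = (+0.7902, +0.6128)
n_3 = (-0.3077, +0.9515)
  (0,1): δ = 87.83°  ·
  (0,2): δ = 18.11°  ✓
  (0,3): δ = 88.24°  ·
  (1,2): δ = 74.05°  ·
  (1,3): δ = 3.93°  ✓
  (2,3): δ = 109.87°  ·
antipodal pairs: 2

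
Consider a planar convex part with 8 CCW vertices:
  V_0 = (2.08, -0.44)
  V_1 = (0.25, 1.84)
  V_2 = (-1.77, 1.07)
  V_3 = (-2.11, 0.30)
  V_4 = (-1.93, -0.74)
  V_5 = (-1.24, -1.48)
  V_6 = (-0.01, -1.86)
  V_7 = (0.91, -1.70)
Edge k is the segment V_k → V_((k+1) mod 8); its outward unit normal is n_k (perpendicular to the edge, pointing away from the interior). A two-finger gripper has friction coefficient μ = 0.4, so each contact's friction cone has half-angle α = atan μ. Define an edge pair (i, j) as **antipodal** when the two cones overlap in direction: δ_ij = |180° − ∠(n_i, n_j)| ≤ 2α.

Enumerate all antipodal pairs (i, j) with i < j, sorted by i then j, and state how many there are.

α = atan 0.4 = 21.80°;  2α = 43.60°
n_0 = (+0.7799, +0.6259)
n_1 = (-0.3562, +0.9344)
n_2 = (-0.9148, +0.4039)
n_3 = (-0.9854, -0.1705)
n_4 = (-0.7314, -0.6820)
n_5 = (-0.2952, -0.9554)
n_6 = (+0.1713, -0.9852)
n_7 = (+0.7328, -0.6805)
  (0,1): δ = 107.89°  ·
  (0,2): δ = 62.58°  ·
  (0,3): δ = 28.93°  ✓
  (0,4): δ = 4.25°  ✓
  (0,5): δ = 34.08°  ✓
  (0,6): δ = 61.11°  ·
  (0,7): δ = 98.37°  ·
  (1,2): δ = 134.69°  ·
  (1,3): δ = 101.05°  ·
  (1,4): δ = 67.87°  ·
  (1,5): δ = 38.03°  ✓
  (1,6): δ = 11.00°  ✓
  (1,7): δ = 26.25°  ✓
  (2,3): δ = 146.36°  ·
  (2,4): δ = 113.18°  ·
  (2,5): δ = 83.34°  ·
  (2,6): δ = 56.31°  ·
  (2,7): δ = 19.05°  ✓
  (3,4): δ = 146.82°  ·
  (3,5): δ = 116.99°  ·
  (3,6): δ = 89.95°  ·
  (3,7): δ = 52.70°  ·
  (4,5): δ = 150.17°  ·
  (4,6): δ = 123.13°  ·
  (4,7): δ = 85.88°  ·
  (5,6): δ = 152.97°  ·
  (5,7): δ = 115.71°  ·
  (6,7): δ = 142.74°  ·
antipodal pairs: 7

count = 7; pairs: (0,3), (0,4), (0,5), (1,5), (1,6), (1,7), (2,7)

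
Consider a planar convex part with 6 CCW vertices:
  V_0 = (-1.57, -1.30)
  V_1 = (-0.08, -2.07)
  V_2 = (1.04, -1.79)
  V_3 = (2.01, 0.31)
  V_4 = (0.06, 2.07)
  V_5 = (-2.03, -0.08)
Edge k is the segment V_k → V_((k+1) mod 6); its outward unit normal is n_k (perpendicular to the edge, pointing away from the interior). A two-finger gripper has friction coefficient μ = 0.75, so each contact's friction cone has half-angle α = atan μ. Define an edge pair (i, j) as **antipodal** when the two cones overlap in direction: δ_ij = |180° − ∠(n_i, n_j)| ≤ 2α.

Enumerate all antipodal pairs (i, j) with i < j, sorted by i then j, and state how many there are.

count = 7; pairs: (0,3), (0,4), (1,3), (1,4), (2,4), (2,5), (3,5)

α = atan 0.75 = 36.87°;  2α = 73.74°
n_0 = (-0.4591, -0.8884)
n_1 = (+0.2425, -0.9701)
n_2 = (+0.9078, -0.4193)
n_3 = (+0.6700, +0.7423)
n_4 = (-0.7170, +0.6970)
n_5 = (-0.9357, -0.3528)
  (0,1): δ = 138.63°  ·
  (0,2): δ = 87.46°  ·
  (0,3): δ = 14.74°  ✓
  (0,4): δ = 73.14°  ✓
  (0,5): δ = 137.99°  ·
  (1,2): δ = 128.83°  ·
  (1,3): δ = 56.10°  ✓
  (1,4): δ = 31.77°  ✓
  (1,5): δ = 96.62°  ·
  (2,3): δ = 107.28°  ·
  (2,4): δ = 19.40°  ✓
  (2,5): δ = 45.45°  ✓
  (3,4): δ = 92.12°  ·
  (3,5): δ = 27.27°  ✓
  (4,5): δ = 115.15°  ·
antipodal pairs: 7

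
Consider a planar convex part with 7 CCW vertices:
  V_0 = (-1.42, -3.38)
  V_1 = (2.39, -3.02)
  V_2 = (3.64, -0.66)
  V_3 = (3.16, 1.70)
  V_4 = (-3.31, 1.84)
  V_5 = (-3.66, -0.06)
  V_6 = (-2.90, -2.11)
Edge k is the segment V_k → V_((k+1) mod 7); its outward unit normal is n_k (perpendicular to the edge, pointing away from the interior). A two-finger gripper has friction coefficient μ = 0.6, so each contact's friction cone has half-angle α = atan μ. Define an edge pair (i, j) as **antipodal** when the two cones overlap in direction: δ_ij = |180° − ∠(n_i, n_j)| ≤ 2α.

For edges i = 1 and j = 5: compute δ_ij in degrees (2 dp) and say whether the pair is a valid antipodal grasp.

α = atan 0.6 = 30.96°;  2α = 61.93°
edge 1: e_1 = (+1.25, +2.36);  n_1 = (+0.8837, -0.4681)
edge 5: e_5 = (+0.76, -2.05);  n_5 = (-0.9376, -0.3476)
∠(n_1, n_5) = 131.75°
δ = |180° − 131.75°| = 48.25°
48.25° ≤ 2α = 61.93°  →  valid

δ = 48.25°, valid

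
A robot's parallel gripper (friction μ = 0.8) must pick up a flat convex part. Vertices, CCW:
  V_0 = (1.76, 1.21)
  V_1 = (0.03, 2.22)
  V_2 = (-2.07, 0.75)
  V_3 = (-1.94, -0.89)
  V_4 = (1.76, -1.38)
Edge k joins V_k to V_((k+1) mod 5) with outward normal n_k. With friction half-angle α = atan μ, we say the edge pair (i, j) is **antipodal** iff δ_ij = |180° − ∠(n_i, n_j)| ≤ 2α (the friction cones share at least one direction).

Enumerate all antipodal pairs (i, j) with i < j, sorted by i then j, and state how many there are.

count = 5; pairs: (0,2), (0,3), (1,3), (1,4), (2,4)

α = atan 0.8 = 38.66°;  2α = 77.32°
n_0 = (+0.5042, +0.8636)
n_1 = (-0.5735, +0.8192)
n_2 = (-0.9969, -0.0790)
n_3 = (-0.1313, -0.9913)
n_4 = (+1.0000, -0.0000)
  (0,1): δ = 114.73°  ·
  (0,2): δ = 55.19°  ✓
  (0,3): δ = 22.73°  ✓
  (0,4): δ = 120.28°  ·
  (1,2): δ = 120.46°  ·
  (1,3): δ = 42.54°  ✓
  (1,4): δ = 55.01°  ✓
  (2,3): δ = 102.08°  ·
  (2,4): δ = 4.53°  ✓
  (3,4): δ = 82.46°  ·
antipodal pairs: 5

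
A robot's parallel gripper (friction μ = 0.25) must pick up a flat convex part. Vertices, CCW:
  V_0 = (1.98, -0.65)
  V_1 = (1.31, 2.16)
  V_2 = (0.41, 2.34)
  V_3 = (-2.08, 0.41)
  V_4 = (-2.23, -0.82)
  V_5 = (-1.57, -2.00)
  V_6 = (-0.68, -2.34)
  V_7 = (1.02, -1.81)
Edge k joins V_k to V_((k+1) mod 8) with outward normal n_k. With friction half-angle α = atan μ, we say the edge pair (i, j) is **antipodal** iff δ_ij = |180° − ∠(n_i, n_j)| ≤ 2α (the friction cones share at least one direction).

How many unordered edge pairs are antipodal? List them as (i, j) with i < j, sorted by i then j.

count = 5; pairs: (0,3), (0,4), (1,5), (2,6), (2,7)

α = atan 0.25 = 14.04°;  2α = 28.07°
n_0 = (+0.9727, +0.2319)
n_1 = (+0.1961, +0.9806)
n_2 = (-0.6126, +0.7904)
n_3 = (-0.9926, +0.1211)
n_4 = (-0.8728, -0.4882)
n_5 = (-0.3569, -0.9342)
n_6 = (+0.2976, -0.9547)
n_7 = (+0.7704, -0.6376)
  (0,1): δ = 114.72°  ·
  (0,2): δ = 65.63°  ·
  (0,3): δ = 20.36°  ✓
  (0,4): δ = 15.81°  ✓
  (0,5): δ = 55.68°  ·
  (0,6): δ = 93.90°  ·
  (0,7): δ = 126.98°  ·
  (1,2): δ = 130.91°  ·
  (1,3): δ = 85.64°  ·
  (1,4): δ = 49.47°  ·
  (1,5): δ = 9.60°  ✓
  (1,6): δ = 28.63°  ·
  (1,7): δ = 61.70°  ·
  (2,3): δ = 134.73°  ·
  (2,4): δ = 98.56°  ·
  (2,5): δ = 58.69°  ·
  (2,6): δ = 20.46°  ✓
  (2,7): δ = 12.61°  ✓
  (3,4): δ = 143.83°  ·
  (3,5): δ = 103.96°  ·
  (3,6): δ = 65.73°  ·
  (3,7): δ = 32.66°  ·
  (4,5): δ = 140.13°  ·
  (4,6): δ = 101.90°  ·
  (4,7): δ = 68.83°  ·
  (5,6): δ = 141.78°  ·
  (5,7): δ = 108.70°  ·
  (6,7): δ = 146.93°  ·
antipodal pairs: 5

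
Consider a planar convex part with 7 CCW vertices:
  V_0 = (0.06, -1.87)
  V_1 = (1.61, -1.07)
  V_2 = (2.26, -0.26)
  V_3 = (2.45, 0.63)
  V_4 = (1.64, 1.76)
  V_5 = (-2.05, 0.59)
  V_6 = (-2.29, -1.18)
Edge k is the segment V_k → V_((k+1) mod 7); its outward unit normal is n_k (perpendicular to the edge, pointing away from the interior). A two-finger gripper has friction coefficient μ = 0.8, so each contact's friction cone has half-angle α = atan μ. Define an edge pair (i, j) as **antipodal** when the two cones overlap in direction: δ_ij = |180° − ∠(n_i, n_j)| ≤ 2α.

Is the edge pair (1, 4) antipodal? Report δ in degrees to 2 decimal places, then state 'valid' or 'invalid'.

α = atan 0.8 = 38.66°;  2α = 77.32°
edge 1: e_1 = (+0.65, +0.81);  n_1 = (+0.7799, -0.6259)
edge 4: e_4 = (-3.69, -1.17);  n_4 = (-0.3022, +0.9532)
∠(n_1, n_4) = 146.34°
δ = |180° − 146.34°| = 33.66°
33.66° ≤ 2α = 77.32°  →  valid

δ = 33.66°, valid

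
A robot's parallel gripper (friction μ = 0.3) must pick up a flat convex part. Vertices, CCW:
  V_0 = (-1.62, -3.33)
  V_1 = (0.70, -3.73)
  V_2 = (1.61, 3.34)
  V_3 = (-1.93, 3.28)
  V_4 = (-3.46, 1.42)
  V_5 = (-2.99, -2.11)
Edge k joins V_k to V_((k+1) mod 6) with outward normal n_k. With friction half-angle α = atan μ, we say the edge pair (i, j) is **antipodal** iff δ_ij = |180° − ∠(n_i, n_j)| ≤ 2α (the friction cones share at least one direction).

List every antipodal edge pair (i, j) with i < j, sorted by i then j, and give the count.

α = atan 0.3 = 16.70°;  2α = 33.40°
n_0 = (-0.1699, -0.9855)
n_1 = (+0.9918, -0.1277)
n_2 = (-0.0169, +0.9999)
n_3 = (-0.7723, +0.6353)
n_4 = (-0.9913, -0.1320)
n_5 = (-0.6650, -0.7468)
  (0,1): δ = 87.55°  ·
  (0,2): δ = 10.75°  ✓
  (0,3): δ = 60.34°  ·
  (0,4): δ = 107.37°  ·
  (0,5): δ = 148.10°  ·
  (1,2): δ = 81.69°  ·
  (1,3): δ = 32.11°  ✓
  (1,4): δ = 14.92°  ✓
  (1,5): δ = 55.65°  ·
  (2,3): δ = 130.41°  ·
  (2,4): δ = 83.39°  ·
  (2,5): δ = 42.66°  ·
  (3,4): δ = 132.98°  ·
  (3,5): δ = 92.25°  ·
  (4,5): δ = 139.27°  ·
antipodal pairs: 3

count = 3; pairs: (0,2), (1,3), (1,4)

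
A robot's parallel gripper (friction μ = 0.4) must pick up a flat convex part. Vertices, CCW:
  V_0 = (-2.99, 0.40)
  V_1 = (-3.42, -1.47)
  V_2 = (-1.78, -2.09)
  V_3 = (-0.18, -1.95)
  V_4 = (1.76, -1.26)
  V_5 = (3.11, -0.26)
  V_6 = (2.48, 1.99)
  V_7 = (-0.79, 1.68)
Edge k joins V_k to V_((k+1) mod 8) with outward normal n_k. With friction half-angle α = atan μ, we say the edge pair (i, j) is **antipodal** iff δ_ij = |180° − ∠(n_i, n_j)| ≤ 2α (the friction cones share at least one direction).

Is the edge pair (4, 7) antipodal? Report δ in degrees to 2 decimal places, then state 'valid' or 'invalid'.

α = atan 0.4 = 21.80°;  2α = 43.60°
edge 4: e_4 = (+1.35, +1.00);  n_4 = (+0.5952, -0.8036)
edge 7: e_7 = (-2.20, -1.28);  n_7 = (-0.5029, +0.8643)
∠(n_4, n_7) = 173.66°
δ = |180° − 173.66°| = 6.34°
6.34° ≤ 2α = 43.60°  →  valid

δ = 6.34°, valid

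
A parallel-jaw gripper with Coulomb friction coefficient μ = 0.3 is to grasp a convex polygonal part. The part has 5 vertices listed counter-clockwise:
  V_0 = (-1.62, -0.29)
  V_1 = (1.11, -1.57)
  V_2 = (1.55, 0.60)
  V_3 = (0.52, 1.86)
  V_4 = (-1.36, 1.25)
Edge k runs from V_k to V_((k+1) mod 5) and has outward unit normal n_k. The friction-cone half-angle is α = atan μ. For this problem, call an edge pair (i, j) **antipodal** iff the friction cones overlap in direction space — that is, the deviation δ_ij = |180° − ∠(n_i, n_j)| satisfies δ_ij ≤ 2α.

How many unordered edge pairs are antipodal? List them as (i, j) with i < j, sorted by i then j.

count = 2; pairs: (0,2), (1,4)

α = atan 0.3 = 16.70°;  2α = 33.40°
n_0 = (-0.4245, -0.9054)
n_1 = (+0.9801, -0.1987)
n_2 = (+0.7742, +0.6329)
n_3 = (-0.3086, +0.9512)
n_4 = (-0.9860, +0.1665)
  (0,1): δ = 76.34°  ·
  (0,2): δ = 25.62°  ✓
  (0,3): δ = 43.10°  ·
  (0,4): δ = 105.54°  ·
  (1,2): δ = 129.27°  ·
  (1,3): δ = 60.56°  ·
  (1,4): δ = 1.88°  ✓
  (2,3): δ = 111.29°  ·
  (2,4): δ = 48.85°  ·
  (3,4): δ = 117.56°  ·
antipodal pairs: 2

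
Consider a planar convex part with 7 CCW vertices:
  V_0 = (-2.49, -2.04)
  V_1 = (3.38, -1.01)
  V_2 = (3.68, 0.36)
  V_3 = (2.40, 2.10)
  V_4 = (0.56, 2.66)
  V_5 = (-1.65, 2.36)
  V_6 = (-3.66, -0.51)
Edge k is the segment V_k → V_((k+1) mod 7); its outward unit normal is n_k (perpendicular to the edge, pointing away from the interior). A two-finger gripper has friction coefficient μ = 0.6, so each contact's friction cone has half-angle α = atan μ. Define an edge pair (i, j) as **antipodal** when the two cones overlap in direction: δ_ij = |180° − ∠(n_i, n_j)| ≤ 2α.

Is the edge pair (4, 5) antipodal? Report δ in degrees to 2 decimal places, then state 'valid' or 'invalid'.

δ = 132.74°, invalid

α = atan 0.6 = 30.96°;  2α = 61.93°
edge 4: e_4 = (-2.21, -0.30);  n_4 = (-0.1345, +0.9909)
edge 5: e_5 = (-2.01, -2.87);  n_5 = (-0.8191, +0.5737)
∠(n_4, n_5) = 47.26°
δ = |180° − 47.26°| = 132.74°
132.74° > 2α = 61.93°  →  invalid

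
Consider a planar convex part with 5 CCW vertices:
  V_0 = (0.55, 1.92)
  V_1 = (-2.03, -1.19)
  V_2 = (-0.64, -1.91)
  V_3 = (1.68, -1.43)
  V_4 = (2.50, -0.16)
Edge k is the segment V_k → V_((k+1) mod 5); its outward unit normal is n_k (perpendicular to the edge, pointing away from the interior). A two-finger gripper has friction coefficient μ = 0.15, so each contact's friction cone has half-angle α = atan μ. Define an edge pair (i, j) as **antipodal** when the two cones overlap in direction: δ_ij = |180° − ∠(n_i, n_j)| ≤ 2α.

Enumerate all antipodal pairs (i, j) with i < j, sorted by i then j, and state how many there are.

α = atan 0.15 = 8.53°;  2α = 17.06°
n_0 = (-0.7696, +0.6385)
n_1 = (-0.4599, -0.8879)
n_2 = (+0.2026, -0.9793)
n_3 = (+0.8401, -0.5424)
n_4 = (+0.7295, +0.6839)
  (0,1): δ = 77.71°  ·
  (0,2): δ = 38.63°  ·
  (0,3): δ = 6.83°  ✓
  (0,4): δ = 82.83°  ·
  (1,2): δ = 140.93°  ·
  (1,3): δ = 95.47°  ·
  (1,4): δ = 19.46°  ·
  (2,3): δ = 134.54°  ·
  (2,4): δ = 58.54°  ·
  (3,4): δ = 104.00°  ·
antipodal pairs: 1

count = 1; pairs: (0,3)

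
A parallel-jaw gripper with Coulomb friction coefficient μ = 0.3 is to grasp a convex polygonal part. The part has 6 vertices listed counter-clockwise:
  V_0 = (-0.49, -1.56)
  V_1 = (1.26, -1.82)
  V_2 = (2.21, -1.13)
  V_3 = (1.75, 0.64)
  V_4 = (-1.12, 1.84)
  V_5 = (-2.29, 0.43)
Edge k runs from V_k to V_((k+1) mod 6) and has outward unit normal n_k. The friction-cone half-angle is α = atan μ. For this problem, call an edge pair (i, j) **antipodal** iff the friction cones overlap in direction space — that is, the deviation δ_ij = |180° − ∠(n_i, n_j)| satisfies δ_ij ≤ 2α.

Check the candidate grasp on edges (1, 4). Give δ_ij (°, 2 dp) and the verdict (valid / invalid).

δ = 14.32°, valid

α = atan 0.3 = 16.70°;  2α = 33.40°
edge 1: e_1 = (+0.95, +0.69);  n_1 = (+0.5877, -0.8091)
edge 4: e_4 = (-1.17, -1.41);  n_4 = (-0.7696, +0.6386)
∠(n_1, n_4) = 165.68°
δ = |180° − 165.68°| = 14.32°
14.32° ≤ 2α = 33.40°  →  valid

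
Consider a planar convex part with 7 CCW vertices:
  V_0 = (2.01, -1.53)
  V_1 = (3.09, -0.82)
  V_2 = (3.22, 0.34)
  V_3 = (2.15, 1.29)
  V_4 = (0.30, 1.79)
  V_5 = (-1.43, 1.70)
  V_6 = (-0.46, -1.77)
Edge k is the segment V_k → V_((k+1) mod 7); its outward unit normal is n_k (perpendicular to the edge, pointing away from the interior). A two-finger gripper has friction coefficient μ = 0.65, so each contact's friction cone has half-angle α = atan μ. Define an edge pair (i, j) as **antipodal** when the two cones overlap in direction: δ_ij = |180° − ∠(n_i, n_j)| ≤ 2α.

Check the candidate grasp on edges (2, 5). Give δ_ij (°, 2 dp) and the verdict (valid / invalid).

δ = 32.78°, valid

α = atan 0.65 = 33.02°;  2α = 66.05°
edge 2: e_2 = (-1.07, +0.95);  n_2 = (+0.6639, +0.7478)
edge 5: e_5 = (+0.97, -3.47);  n_5 = (-0.9631, -0.2692)
∠(n_2, n_5) = 147.22°
δ = |180° − 147.22°| = 32.78°
32.78° ≤ 2α = 66.05°  →  valid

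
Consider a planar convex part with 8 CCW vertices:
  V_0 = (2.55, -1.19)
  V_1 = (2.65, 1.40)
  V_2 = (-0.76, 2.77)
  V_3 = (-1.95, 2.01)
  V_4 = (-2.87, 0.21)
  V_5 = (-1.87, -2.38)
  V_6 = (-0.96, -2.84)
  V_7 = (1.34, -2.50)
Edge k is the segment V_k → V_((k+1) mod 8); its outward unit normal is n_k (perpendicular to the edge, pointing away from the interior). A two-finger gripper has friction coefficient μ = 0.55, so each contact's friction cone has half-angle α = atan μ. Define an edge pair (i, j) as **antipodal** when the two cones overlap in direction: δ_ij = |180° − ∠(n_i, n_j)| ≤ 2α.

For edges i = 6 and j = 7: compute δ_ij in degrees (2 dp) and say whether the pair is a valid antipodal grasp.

δ = 141.14°, invalid

α = atan 0.55 = 28.81°;  2α = 57.62°
edge 6: e_6 = (+2.30, +0.34);  n_6 = (+0.1462, -0.9892)
edge 7: e_7 = (+1.21, +1.31);  n_7 = (+0.7346, -0.6785)
∠(n_6, n_7) = 38.86°
δ = |180° − 38.86°| = 141.14°
141.14° > 2α = 57.62°  →  invalid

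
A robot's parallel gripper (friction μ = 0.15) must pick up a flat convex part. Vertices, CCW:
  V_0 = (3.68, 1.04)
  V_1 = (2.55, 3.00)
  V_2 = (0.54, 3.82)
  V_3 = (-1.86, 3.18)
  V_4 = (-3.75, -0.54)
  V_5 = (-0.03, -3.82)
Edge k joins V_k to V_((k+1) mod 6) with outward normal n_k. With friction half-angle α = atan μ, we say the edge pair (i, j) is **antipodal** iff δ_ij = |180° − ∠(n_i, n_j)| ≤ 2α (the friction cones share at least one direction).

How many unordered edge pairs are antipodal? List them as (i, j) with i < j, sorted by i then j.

count = 1; pairs: (3,5)

α = atan 0.15 = 8.53°;  2α = 17.06°
n_0 = (+0.8663, +0.4995)
n_1 = (+0.3777, +0.9259)
n_2 = (-0.2577, +0.9662)
n_3 = (-0.8915, +0.4530)
n_4 = (-0.6614, -0.7501)
n_5 = (+0.7949, -0.6068)
  (0,1): δ = 142.16°  ·
  (0,2): δ = 105.03°  ·
  (0,3): δ = 56.90°  ·
  (0,4): δ = 18.63°  ·
  (0,5): δ = 112.68°  ·
  (1,2): δ = 142.88°  ·
  (1,3): δ = 94.74°  ·
  (1,4): δ = 19.21°  ·
  (1,5): δ = 74.84°  ·
  (2,3): δ = 131.86°  ·
  (2,4): δ = 56.33°  ·
  (2,5): δ = 37.71°  ·
  (3,4): δ = 104.47°  ·
  (3,5): δ = 10.42°  ✓
  (4,5): δ = 85.95°  ·
antipodal pairs: 1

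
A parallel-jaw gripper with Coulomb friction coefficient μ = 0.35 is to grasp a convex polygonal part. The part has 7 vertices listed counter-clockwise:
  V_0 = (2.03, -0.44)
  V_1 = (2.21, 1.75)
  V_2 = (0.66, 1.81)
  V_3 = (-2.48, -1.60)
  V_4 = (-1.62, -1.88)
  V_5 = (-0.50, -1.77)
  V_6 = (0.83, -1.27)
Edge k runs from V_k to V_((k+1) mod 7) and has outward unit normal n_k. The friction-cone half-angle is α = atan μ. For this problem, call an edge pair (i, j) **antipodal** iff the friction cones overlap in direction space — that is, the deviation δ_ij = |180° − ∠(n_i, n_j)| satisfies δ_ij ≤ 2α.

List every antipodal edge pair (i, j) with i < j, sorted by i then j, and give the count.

count = 7; pairs: (0,2), (1,3), (1,4), (1,5), (1,6), (2,5), (2,6)

α = atan 0.35 = 19.29°;  2α = 38.58°
n_0 = (+0.9966, -0.0819)
n_1 = (+0.0387, +0.9993)
n_2 = (-0.7356, +0.6774)
n_3 = (-0.3096, -0.9509)
n_4 = (+0.0977, -0.9952)
n_5 = (+0.3519, -0.9360)
n_6 = (+0.5689, -0.8224)
  (0,1): δ = 87.52°  ·
  (0,2): δ = 37.94°  ✓
  (0,3): δ = 76.66°  ·
  (0,4): δ = 100.31°  ·
  (0,5): δ = 115.30°  ·
  (0,6): δ = 129.37°  ·
  (1,2): δ = 130.42°  ·
  (1,3): δ = 15.82°  ✓
  (1,4): δ = 7.83°  ✓
  (1,5): δ = 22.82°  ✓
  (1,6): δ = 36.89°  ✓
  (2,3): δ = 65.39°  ·
  (2,4): δ = 41.75°  ·
  (2,5): δ = 26.76°  ✓
  (2,6): δ = 12.69°  ✓
  (3,4): δ = 156.36°  ·
  (3,5): δ = 141.36°  ·
  (3,6): δ = 127.30°  ·
  (4,5): δ = 165.01°  ·
  (4,6): δ = 150.94°  ·
  (5,6): δ = 165.93°  ·
antipodal pairs: 7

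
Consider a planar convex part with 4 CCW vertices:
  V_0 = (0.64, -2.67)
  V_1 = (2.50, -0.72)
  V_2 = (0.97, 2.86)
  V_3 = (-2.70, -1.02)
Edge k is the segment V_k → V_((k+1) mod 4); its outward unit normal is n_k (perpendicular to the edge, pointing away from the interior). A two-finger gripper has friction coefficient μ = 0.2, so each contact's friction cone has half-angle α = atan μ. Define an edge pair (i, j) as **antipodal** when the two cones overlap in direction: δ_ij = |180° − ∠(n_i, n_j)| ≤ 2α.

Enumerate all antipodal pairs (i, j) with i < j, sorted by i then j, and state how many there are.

α = atan 0.2 = 11.31°;  2α = 22.62°
n_0 = (+0.7236, -0.6902)
n_1 = (+0.9195, +0.3930)
n_2 = (-0.7265, +0.6872)
n_3 = (-0.4429, -0.8966)
  (0,1): δ = 113.21°  ·
  (0,2): δ = 0.24°  ✓
  (0,3): δ = 107.36°  ·
  (1,2): δ = 66.55°  ·
  (1,3): δ = 40.57°  ·
  (2,3): δ = 72.88°  ·
antipodal pairs: 1

count = 1; pairs: (0,2)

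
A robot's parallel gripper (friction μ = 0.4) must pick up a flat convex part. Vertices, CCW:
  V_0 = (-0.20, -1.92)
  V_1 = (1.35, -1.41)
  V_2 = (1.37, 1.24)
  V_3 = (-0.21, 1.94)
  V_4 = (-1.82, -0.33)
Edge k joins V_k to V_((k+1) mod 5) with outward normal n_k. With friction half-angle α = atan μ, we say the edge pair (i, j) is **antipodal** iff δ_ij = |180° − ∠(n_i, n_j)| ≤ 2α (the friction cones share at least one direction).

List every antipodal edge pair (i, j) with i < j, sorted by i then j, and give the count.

count = 4; pairs: (0,2), (0,3), (1,3), (2,4)

α = atan 0.4 = 21.80°;  2α = 43.60°
n_0 = (+0.3125, -0.9499)
n_1 = (+1.0000, -0.0075)
n_2 = (+0.4051, +0.9143)
n_3 = (-0.8157, +0.5785)
n_4 = (-0.7005, -0.7137)
  (0,1): δ = 108.65°  ·
  (0,2): δ = 42.11°  ✓
  (0,3): δ = 36.44°  ✓
  (0,4): δ = 117.32°  ·
  (1,2): δ = 113.46°  ·
  (1,3): δ = 34.91°  ✓
  (1,4): δ = 45.97°  ·
  (2,3): δ = 101.45°  ·
  (2,4): δ = 20.57°  ✓
  (3,4): δ = 99.12°  ·
antipodal pairs: 4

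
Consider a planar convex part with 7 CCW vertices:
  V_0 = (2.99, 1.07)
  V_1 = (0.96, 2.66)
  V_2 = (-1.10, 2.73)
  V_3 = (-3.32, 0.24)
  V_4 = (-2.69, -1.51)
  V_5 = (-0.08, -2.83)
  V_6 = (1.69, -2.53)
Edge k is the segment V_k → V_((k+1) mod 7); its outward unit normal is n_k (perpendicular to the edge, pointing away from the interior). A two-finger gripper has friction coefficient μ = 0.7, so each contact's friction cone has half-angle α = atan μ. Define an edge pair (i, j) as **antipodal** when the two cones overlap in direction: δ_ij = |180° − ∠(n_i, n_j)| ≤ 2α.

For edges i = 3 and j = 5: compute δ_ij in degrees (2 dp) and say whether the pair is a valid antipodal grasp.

δ = 100.18°, invalid

α = atan 0.7 = 34.99°;  2α = 69.98°
edge 3: e_3 = (+0.63, -1.75);  n_3 = (-0.9409, -0.3387)
edge 5: e_5 = (+1.77, +0.30);  n_5 = (+0.1671, -0.9859)
∠(n_3, n_5) = 79.82°
δ = |180° − 79.82°| = 100.18°
100.18° > 2α = 69.98°  →  invalid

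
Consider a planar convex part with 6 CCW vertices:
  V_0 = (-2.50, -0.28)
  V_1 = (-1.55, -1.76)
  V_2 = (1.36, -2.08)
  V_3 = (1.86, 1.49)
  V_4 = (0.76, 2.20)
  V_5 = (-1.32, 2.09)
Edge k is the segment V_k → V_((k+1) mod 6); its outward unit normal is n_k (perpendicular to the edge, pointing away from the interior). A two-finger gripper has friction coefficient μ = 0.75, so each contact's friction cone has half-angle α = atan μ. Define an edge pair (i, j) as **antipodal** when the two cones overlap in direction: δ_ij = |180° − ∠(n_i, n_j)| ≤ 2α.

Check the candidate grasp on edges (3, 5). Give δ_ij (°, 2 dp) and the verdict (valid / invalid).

α = atan 0.75 = 36.87°;  2α = 73.74°
edge 3: e_3 = (-1.10, +0.71);  n_3 = (+0.5423, +0.8402)
edge 5: e_5 = (-1.18, -2.37);  n_5 = (-0.8952, +0.4457)
∠(n_3, n_5) = 96.37°
δ = |180° − 96.37°| = 83.63°
83.63° > 2α = 73.74°  →  invalid

δ = 83.63°, invalid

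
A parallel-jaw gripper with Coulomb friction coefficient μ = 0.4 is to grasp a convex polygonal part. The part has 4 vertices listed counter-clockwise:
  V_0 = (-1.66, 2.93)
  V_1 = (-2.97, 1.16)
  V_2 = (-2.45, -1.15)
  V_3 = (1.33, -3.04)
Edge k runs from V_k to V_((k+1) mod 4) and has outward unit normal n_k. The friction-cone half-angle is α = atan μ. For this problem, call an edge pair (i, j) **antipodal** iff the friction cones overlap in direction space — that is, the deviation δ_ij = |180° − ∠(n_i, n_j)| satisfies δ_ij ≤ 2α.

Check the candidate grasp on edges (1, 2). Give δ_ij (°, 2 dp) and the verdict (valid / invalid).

δ = 129.25°, invalid

α = atan 0.4 = 21.80°;  2α = 43.60°
edge 1: e_1 = (+0.52, -2.31);  n_1 = (-0.9756, -0.2196)
edge 2: e_2 = (+3.78, -1.89);  n_2 = (-0.4472, -0.8944)
∠(n_1, n_2) = 50.75°
δ = |180° − 50.75°| = 129.25°
129.25° > 2α = 43.60°  →  invalid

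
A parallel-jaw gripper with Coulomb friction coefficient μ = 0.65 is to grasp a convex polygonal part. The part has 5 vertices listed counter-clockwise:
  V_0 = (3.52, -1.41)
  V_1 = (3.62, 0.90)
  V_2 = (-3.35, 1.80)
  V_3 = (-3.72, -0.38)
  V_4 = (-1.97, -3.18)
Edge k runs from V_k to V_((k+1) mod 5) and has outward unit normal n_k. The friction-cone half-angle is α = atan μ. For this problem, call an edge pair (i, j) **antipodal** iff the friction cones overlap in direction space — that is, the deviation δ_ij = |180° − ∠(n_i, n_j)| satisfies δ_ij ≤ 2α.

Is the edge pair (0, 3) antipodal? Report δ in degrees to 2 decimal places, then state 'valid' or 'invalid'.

α = atan 0.65 = 33.02°;  2α = 66.05°
edge 0: e_0 = (+0.10, +2.31);  n_0 = (+0.9991, -0.0432)
edge 3: e_3 = (+1.75, -2.80);  n_3 = (-0.8480, -0.5300)
∠(n_0, n_3) = 145.52°
δ = |180° − 145.52°| = 34.48°
34.48° ≤ 2α = 66.05°  →  valid

δ = 34.48°, valid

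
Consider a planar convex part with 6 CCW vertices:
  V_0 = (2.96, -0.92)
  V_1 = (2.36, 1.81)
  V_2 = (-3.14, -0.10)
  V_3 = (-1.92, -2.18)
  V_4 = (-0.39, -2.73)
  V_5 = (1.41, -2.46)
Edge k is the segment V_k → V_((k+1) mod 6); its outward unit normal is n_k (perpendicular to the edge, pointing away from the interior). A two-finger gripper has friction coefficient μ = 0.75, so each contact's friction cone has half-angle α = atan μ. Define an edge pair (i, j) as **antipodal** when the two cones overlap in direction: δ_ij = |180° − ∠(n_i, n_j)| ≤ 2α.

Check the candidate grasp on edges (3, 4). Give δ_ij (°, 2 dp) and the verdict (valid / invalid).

δ = 151.70°, invalid

α = atan 0.75 = 36.87°;  2α = 73.74°
edge 3: e_3 = (+1.53, -0.55);  n_3 = (-0.3383, -0.9410)
edge 4: e_4 = (+1.80, +0.27);  n_4 = (+0.1483, -0.9889)
∠(n_3, n_4) = 28.30°
δ = |180° − 28.30°| = 151.70°
151.70° > 2α = 73.74°  →  invalid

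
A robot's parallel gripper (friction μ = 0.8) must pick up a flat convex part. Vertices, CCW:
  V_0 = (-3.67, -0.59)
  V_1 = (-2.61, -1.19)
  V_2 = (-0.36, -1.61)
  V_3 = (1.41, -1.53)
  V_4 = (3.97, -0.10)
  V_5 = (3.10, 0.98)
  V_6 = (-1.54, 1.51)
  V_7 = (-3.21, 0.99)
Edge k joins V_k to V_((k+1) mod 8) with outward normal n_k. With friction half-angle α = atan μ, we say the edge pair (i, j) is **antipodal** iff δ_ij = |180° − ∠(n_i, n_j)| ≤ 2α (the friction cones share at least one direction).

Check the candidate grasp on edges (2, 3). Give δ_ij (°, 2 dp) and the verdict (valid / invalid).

δ = 153.40°, invalid

α = atan 0.8 = 38.66°;  2α = 77.32°
edge 2: e_2 = (+1.77, +0.08);  n_2 = (+0.0452, -0.9990)
edge 3: e_3 = (+2.56, +1.43);  n_3 = (+0.4877, -0.8730)
∠(n_2, n_3) = 26.60°
δ = |180° − 26.60°| = 153.40°
153.40° > 2α = 77.32°  →  invalid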